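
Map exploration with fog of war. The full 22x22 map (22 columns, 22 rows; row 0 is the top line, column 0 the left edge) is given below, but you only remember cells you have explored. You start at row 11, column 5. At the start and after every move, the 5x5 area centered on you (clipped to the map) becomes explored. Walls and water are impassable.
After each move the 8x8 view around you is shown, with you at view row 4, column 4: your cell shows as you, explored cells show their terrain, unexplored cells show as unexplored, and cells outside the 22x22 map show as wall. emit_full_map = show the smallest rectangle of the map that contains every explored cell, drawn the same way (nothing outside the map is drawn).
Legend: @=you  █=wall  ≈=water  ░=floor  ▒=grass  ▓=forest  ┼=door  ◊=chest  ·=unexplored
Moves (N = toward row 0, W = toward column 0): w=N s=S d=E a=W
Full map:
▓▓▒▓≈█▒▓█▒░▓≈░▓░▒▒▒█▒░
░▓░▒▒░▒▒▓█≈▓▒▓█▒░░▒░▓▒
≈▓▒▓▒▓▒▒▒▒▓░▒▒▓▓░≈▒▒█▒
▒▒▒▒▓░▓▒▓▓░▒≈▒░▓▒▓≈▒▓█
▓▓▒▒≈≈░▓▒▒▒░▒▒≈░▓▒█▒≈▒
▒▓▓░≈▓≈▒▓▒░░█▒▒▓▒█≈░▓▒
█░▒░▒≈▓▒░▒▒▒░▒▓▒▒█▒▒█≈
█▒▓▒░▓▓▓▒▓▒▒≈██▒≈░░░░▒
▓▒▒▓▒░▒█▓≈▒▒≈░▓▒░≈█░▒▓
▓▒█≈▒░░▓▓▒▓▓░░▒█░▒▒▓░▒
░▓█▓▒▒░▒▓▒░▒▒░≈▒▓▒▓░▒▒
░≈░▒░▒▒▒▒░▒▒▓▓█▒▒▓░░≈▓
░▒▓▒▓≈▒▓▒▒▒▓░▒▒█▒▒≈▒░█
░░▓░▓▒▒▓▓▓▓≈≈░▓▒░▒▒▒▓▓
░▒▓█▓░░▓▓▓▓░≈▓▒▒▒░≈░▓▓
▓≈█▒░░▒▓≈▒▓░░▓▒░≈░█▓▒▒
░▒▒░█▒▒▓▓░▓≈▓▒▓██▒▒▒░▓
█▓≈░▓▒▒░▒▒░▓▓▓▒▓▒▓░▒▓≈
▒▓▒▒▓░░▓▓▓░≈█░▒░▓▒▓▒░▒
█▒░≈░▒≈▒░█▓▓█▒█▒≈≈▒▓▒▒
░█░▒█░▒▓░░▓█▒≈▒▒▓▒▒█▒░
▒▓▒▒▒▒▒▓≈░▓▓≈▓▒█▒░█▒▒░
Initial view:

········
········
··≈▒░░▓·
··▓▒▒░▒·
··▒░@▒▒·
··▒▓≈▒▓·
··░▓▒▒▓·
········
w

········
········
··▓▒░▒█·
··≈▒░░▓·
··▓▒@░▒·
··▒░▒▒▒·
··▒▓≈▒▓·
··░▓▒▒▓·

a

········
········
··▒▓▒░▒█
··█≈▒░░▓
··█▓@▒░▒
··░▒░▒▒▒
··▓▒▓≈▒▓
···░▓▒▒▓

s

········
··▒▓▒░▒█
··█≈▒░░▓
··█▓▒▒░▒
··░▒@▒▒▒
··▓▒▓≈▒▓
··▓░▓▒▒▓
········

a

█·······
█··▒▓▒░▒
█·▒█≈▒░░
█·▓█▓▒▒░
█·≈░@░▒▒
█·▒▓▒▓≈▒
█·░▓░▓▒▒
█·······

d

········
··▒▓▒░▒█
·▒█≈▒░░▓
·▓█▓▒▒░▒
·≈░▒@▒▒▒
·▒▓▒▓≈▒▓
·░▓░▓▒▒▓
········

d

········
·▒▓▒░▒█·
▒█≈▒░░▓·
▓█▓▒▒░▒·
≈░▒░@▒▒·
▒▓▒▓≈▒▓·
░▓░▓▒▒▓·
········

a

········
··▒▓▒░▒█
·▒█≈▒░░▓
·▓█▓▒▒░▒
·≈░▒@▒▒▒
·▒▓▒▓≈▒▓
·░▓░▓▒▒▓
········

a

█·······
█··▒▓▒░▒
█·▒█≈▒░░
█·▓█▓▒▒░
█·≈░@░▒▒
█·▒▓▒▓≈▒
█·░▓░▓▒▒
█·······


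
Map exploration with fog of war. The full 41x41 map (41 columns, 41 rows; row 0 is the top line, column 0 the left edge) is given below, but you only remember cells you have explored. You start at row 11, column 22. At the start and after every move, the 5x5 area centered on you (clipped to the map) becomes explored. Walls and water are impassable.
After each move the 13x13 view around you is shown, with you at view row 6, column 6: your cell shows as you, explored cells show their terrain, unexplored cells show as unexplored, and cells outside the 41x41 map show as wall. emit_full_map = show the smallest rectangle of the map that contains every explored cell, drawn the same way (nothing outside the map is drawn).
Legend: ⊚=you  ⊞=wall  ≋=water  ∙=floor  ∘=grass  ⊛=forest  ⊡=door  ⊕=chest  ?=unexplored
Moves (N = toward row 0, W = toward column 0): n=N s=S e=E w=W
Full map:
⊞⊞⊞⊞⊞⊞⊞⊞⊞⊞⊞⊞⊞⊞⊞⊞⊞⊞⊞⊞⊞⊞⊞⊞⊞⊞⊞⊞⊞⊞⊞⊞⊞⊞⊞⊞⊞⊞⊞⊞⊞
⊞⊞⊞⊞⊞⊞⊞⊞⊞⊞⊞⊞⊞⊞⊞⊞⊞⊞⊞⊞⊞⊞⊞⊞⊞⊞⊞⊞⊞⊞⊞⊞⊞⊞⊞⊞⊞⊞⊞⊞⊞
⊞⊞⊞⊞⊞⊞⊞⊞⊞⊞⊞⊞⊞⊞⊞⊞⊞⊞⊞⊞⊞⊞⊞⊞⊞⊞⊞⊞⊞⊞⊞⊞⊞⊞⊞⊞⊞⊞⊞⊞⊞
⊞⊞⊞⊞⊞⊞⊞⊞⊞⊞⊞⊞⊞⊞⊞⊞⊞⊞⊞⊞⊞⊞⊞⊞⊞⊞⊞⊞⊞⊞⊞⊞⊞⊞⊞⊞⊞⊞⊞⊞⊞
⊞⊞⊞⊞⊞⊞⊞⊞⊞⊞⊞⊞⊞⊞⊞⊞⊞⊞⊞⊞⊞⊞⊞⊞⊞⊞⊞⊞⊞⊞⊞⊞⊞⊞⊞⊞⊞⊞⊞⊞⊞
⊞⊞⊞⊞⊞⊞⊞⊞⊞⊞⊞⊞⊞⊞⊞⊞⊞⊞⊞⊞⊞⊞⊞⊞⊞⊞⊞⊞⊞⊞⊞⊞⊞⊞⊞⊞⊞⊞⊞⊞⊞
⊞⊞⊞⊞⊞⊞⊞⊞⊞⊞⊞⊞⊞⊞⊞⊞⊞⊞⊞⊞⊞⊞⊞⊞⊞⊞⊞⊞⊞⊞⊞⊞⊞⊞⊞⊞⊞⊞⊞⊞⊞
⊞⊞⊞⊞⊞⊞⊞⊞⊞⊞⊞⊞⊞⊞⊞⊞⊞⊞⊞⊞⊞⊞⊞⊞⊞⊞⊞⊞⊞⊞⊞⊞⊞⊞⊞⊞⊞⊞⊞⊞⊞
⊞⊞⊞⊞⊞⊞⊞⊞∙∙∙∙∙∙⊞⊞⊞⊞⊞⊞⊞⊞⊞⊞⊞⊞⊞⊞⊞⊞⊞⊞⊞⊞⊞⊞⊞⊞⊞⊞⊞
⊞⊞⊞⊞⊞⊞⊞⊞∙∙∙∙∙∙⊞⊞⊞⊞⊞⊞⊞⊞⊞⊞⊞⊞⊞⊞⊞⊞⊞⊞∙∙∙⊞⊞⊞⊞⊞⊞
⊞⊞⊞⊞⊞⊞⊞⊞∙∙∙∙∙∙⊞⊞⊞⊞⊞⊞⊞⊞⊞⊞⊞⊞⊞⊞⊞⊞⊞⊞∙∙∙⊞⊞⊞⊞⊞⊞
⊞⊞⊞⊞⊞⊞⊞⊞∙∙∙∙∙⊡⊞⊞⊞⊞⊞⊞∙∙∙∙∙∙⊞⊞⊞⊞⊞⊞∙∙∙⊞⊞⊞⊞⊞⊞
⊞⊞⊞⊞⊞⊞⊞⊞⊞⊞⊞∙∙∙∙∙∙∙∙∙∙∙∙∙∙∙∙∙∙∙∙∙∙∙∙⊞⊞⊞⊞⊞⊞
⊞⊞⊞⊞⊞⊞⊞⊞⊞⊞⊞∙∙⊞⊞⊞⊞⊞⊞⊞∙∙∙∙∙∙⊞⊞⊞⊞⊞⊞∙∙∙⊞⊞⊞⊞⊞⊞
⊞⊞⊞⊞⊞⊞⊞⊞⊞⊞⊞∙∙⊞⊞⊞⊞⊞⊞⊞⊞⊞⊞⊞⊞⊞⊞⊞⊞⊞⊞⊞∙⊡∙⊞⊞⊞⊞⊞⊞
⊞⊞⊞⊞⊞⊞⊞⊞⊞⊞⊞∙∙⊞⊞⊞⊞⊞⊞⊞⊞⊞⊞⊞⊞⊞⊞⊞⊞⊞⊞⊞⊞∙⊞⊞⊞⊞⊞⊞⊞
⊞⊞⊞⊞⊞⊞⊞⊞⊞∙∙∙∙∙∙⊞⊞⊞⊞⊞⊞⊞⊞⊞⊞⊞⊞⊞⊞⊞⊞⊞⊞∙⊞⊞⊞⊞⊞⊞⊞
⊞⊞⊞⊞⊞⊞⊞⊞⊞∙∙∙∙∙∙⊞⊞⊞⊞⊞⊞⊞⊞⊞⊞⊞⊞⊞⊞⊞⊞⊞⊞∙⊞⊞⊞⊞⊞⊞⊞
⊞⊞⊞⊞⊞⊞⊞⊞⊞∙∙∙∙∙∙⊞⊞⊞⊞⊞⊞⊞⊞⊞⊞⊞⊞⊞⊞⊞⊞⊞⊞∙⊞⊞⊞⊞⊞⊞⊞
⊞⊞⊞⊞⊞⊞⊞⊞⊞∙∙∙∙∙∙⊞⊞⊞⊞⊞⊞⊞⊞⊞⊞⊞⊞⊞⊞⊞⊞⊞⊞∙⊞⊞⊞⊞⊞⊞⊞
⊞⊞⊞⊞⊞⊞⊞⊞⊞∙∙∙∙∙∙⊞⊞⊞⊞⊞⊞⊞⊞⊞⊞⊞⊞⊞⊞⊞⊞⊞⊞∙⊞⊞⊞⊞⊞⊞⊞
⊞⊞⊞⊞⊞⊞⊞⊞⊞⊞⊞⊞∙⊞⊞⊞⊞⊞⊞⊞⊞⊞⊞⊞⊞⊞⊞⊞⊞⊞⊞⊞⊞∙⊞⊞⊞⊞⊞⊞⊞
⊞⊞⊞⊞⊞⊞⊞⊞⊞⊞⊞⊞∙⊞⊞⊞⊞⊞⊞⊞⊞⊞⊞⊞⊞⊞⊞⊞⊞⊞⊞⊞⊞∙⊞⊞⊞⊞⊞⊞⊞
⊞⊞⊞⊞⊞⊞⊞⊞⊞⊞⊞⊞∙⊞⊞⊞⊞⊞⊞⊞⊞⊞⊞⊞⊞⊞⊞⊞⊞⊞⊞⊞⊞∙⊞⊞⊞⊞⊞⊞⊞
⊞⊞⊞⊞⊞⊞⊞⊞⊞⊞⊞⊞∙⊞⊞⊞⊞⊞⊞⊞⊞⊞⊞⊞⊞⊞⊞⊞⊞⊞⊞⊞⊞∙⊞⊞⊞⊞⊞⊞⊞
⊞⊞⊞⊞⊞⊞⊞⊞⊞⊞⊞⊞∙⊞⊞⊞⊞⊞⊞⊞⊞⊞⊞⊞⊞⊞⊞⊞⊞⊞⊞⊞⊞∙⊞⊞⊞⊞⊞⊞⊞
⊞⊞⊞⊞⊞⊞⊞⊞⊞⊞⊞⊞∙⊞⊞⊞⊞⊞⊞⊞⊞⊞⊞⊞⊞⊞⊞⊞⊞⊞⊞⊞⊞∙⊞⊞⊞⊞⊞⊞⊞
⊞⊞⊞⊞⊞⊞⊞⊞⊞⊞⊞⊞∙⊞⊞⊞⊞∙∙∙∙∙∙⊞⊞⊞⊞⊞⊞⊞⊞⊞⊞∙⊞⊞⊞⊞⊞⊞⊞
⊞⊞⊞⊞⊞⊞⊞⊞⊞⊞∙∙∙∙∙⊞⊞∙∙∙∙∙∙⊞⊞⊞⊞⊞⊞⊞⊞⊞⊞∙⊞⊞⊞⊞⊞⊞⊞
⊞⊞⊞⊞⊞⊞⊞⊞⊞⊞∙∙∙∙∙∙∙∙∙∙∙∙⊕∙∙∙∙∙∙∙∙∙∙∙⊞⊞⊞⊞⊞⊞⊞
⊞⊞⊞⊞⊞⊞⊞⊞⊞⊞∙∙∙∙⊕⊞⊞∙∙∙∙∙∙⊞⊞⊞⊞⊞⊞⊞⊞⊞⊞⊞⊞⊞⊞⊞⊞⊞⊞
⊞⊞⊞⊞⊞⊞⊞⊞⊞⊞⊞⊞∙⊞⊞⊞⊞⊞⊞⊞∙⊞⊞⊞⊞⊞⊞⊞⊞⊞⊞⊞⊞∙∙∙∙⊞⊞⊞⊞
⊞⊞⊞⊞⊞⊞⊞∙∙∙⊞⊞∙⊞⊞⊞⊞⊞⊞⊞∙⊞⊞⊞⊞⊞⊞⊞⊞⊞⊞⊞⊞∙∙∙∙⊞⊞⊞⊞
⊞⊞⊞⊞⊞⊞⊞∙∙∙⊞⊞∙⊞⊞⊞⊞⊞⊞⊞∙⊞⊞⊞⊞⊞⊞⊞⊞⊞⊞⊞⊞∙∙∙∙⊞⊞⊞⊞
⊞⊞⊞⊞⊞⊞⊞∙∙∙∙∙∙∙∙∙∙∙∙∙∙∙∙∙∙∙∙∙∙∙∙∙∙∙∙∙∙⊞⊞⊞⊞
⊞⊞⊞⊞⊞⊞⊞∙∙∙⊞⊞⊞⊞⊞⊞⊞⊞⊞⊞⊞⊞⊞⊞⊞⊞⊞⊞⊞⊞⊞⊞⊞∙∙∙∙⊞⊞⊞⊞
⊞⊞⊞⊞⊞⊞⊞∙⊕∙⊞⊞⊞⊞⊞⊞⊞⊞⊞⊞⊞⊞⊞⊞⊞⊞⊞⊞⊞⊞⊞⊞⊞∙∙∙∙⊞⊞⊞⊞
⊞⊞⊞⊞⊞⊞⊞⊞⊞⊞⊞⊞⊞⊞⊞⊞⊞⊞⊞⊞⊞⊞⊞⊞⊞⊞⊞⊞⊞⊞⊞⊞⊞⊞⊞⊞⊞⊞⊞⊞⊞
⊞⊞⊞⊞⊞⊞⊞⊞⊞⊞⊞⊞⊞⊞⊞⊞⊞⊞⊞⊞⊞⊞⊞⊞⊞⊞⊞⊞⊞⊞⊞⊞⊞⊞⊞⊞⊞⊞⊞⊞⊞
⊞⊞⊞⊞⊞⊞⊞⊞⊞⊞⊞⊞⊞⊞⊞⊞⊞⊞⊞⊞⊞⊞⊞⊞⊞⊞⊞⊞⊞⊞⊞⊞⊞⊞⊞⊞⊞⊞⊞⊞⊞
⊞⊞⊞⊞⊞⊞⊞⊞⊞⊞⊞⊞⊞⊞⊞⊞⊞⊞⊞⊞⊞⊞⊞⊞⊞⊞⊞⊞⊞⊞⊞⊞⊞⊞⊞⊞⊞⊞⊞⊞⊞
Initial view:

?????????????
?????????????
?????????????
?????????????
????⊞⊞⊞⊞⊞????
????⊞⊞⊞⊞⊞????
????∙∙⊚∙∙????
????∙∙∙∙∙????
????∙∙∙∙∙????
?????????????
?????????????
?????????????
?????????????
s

?????????????
?????????????
?????????????
????⊞⊞⊞⊞⊞????
????⊞⊞⊞⊞⊞????
????∙∙∙∙∙????
????∙∙⊚∙∙????
????∙∙∙∙∙????
????⊞⊞⊞⊞⊞????
?????????????
?????????????
?????????????
?????????????

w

?????????????
?????????????
?????????????
?????⊞⊞⊞⊞⊞???
????⊞⊞⊞⊞⊞⊞???
????⊞∙∙∙∙∙???
????∙∙⊚∙∙∙???
????⊞∙∙∙∙∙???
????⊞⊞⊞⊞⊞⊞???
?????????????
?????????????
?????????????
?????????????

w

?????????????
?????????????
?????????????
??????⊞⊞⊞⊞⊞??
????⊞⊞⊞⊞⊞⊞⊞??
????⊞⊞∙∙∙∙∙??
????∙∙⊚∙∙∙∙??
????⊞⊞∙∙∙∙∙??
????⊞⊞⊞⊞⊞⊞⊞??
?????????????
?????????????
?????????????
?????????????

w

?????????????
?????????????
?????????????
???????⊞⊞⊞⊞⊞?
????⊞⊞⊞⊞⊞⊞⊞⊞?
????⊞⊞⊞∙∙∙∙∙?
????∙∙⊚∙∙∙∙∙?
????⊞⊞⊞∙∙∙∙∙?
????⊞⊞⊞⊞⊞⊞⊞⊞?
?????????????
?????????????
?????????????
?????????????

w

?????????????
?????????????
?????????????
????????⊞⊞⊞⊞⊞
????⊞⊞⊞⊞⊞⊞⊞⊞⊞
????⊞⊞⊞⊞∙∙∙∙∙
????∙∙⊚∙∙∙∙∙∙
????⊞⊞⊞⊞∙∙∙∙∙
????⊞⊞⊞⊞⊞⊞⊞⊞⊞
?????????????
?????????????
?????????????
?????????????

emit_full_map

????⊞⊞⊞⊞⊞
⊞⊞⊞⊞⊞⊞⊞⊞⊞
⊞⊞⊞⊞∙∙∙∙∙
∙∙⊚∙∙∙∙∙∙
⊞⊞⊞⊞∙∙∙∙∙
⊞⊞⊞⊞⊞⊞⊞⊞⊞

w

?????????????
?????????????
?????????????
?????????⊞⊞⊞⊞
????⊞⊞⊞⊞⊞⊞⊞⊞⊞
????⊞⊞⊞⊞⊞∙∙∙∙
????∙∙⊚∙∙∙∙∙∙
????⊞⊞⊞⊞⊞∙∙∙∙
????⊞⊞⊞⊞⊞⊞⊞⊞⊞
?????????????
?????????????
?????????????
?????????????

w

?????????????
?????????????
?????????????
??????????⊞⊞⊞
????⊞⊞⊞⊞⊞⊞⊞⊞⊞
????⊞⊞⊞⊞⊞⊞∙∙∙
????∙∙⊚∙∙∙∙∙∙
????⊞⊞⊞⊞⊞⊞∙∙∙
????⊞⊞⊞⊞⊞⊞⊞⊞⊞
?????????????
?????????????
?????????????
?????????????

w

?????????????
?????????????
?????????????
???????????⊞⊞
????∙⊞⊞⊞⊞⊞⊞⊞⊞
????⊡⊞⊞⊞⊞⊞⊞∙∙
????∙∙⊚∙∙∙∙∙∙
????⊞⊞⊞⊞⊞⊞⊞∙∙
????⊞⊞⊞⊞⊞⊞⊞⊞⊞
?????????????
?????????????
?????????????
?????????????

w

?????????????
?????????????
?????????????
????????????⊞
????∙∙⊞⊞⊞⊞⊞⊞⊞
????∙⊡⊞⊞⊞⊞⊞⊞∙
????∙∙⊚∙∙∙∙∙∙
????∙⊞⊞⊞⊞⊞⊞⊞∙
????∙⊞⊞⊞⊞⊞⊞⊞⊞
?????????????
?????????????
?????????????
?????????????

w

?????????????
?????????????
?????????????
?????????????
????∙∙∙⊞⊞⊞⊞⊞⊞
????∙∙⊡⊞⊞⊞⊞⊞⊞
????∙∙⊚∙∙∙∙∙∙
????∙∙⊞⊞⊞⊞⊞⊞⊞
????∙∙⊞⊞⊞⊞⊞⊞⊞
?????????????
?????????????
?????????????
?????????????

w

?????????????
?????????????
?????????????
?????????????
????∙∙∙∙⊞⊞⊞⊞⊞
????∙∙∙⊡⊞⊞⊞⊞⊞
????⊞∙⊚∙∙∙∙∙∙
????⊞∙∙⊞⊞⊞⊞⊞⊞
????⊞∙∙⊞⊞⊞⊞⊞⊞
?????????????
?????????????
?????????????
?????????????

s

?????????????
?????????????
?????????????
????∙∙∙∙⊞⊞⊞⊞⊞
????∙∙∙⊡⊞⊞⊞⊞⊞
????⊞∙∙∙∙∙∙∙∙
????⊞∙⊚⊞⊞⊞⊞⊞⊞
????⊞∙∙⊞⊞⊞⊞⊞⊞
????⊞∙∙⊞⊞????
?????????????
?????????????
?????????????
?????????????

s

?????????????
?????????????
????∙∙∙∙⊞⊞⊞⊞⊞
????∙∙∙⊡⊞⊞⊞⊞⊞
????⊞∙∙∙∙∙∙∙∙
????⊞∙∙⊞⊞⊞⊞⊞⊞
????⊞∙⊚⊞⊞⊞⊞⊞⊞
????⊞∙∙⊞⊞????
????∙∙∙∙∙????
?????????????
?????????????
?????????????
?????????????

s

?????????????
????∙∙∙∙⊞⊞⊞⊞⊞
????∙∙∙⊡⊞⊞⊞⊞⊞
????⊞∙∙∙∙∙∙∙∙
????⊞∙∙⊞⊞⊞⊞⊞⊞
????⊞∙∙⊞⊞⊞⊞⊞⊞
????⊞∙⊚⊞⊞????
????∙∙∙∙∙????
????∙∙∙∙∙????
?????????????
?????????????
?????????????
?????????????

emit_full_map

??????????⊞⊞⊞⊞⊞
∙∙∙∙⊞⊞⊞⊞⊞⊞⊞⊞⊞⊞⊞
∙∙∙⊡⊞⊞⊞⊞⊞⊞∙∙∙∙∙
⊞∙∙∙∙∙∙∙∙∙∙∙∙∙∙
⊞∙∙⊞⊞⊞⊞⊞⊞⊞∙∙∙∙∙
⊞∙∙⊞⊞⊞⊞⊞⊞⊞⊞⊞⊞⊞⊞
⊞∙⊚⊞⊞??????????
∙∙∙∙∙??????????
∙∙∙∙∙??????????

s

????∙∙∙∙⊞⊞⊞⊞⊞
????∙∙∙⊡⊞⊞⊞⊞⊞
????⊞∙∙∙∙∙∙∙∙
????⊞∙∙⊞⊞⊞⊞⊞⊞
????⊞∙∙⊞⊞⊞⊞⊞⊞
????⊞∙∙⊞⊞????
????∙∙⊚∙∙????
????∙∙∙∙∙????
????∙∙∙∙∙????
?????????????
?????????????
?????????????
?????????????

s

????∙∙∙⊡⊞⊞⊞⊞⊞
????⊞∙∙∙∙∙∙∙∙
????⊞∙∙⊞⊞⊞⊞⊞⊞
????⊞∙∙⊞⊞⊞⊞⊞⊞
????⊞∙∙⊞⊞????
????∙∙∙∙∙????
????∙∙⊚∙∙????
????∙∙∙∙∙????
????∙∙∙∙∙????
?????????????
?????????????
?????????????
?????????????

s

????⊞∙∙∙∙∙∙∙∙
????⊞∙∙⊞⊞⊞⊞⊞⊞
????⊞∙∙⊞⊞⊞⊞⊞⊞
????⊞∙∙⊞⊞????
????∙∙∙∙∙????
????∙∙∙∙∙????
????∙∙⊚∙∙????
????∙∙∙∙∙????
????∙∙∙∙∙????
?????????????
?????????????
?????????????
?????????????

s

????⊞∙∙⊞⊞⊞⊞⊞⊞
????⊞∙∙⊞⊞⊞⊞⊞⊞
????⊞∙∙⊞⊞????
????∙∙∙∙∙????
????∙∙∙∙∙????
????∙∙∙∙∙????
????∙∙⊚∙∙????
????∙∙∙∙∙????
????⊞⊞∙⊞⊞????
?????????????
?????????????
?????????????
?????????????

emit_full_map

??????????⊞⊞⊞⊞⊞
∙∙∙∙⊞⊞⊞⊞⊞⊞⊞⊞⊞⊞⊞
∙∙∙⊡⊞⊞⊞⊞⊞⊞∙∙∙∙∙
⊞∙∙∙∙∙∙∙∙∙∙∙∙∙∙
⊞∙∙⊞⊞⊞⊞⊞⊞⊞∙∙∙∙∙
⊞∙∙⊞⊞⊞⊞⊞⊞⊞⊞⊞⊞⊞⊞
⊞∙∙⊞⊞??????????
∙∙∙∙∙??????????
∙∙∙∙∙??????????
∙∙∙∙∙??????????
∙∙⊚∙∙??????????
∙∙∙∙∙??????????
⊞⊞∙⊞⊞??????????


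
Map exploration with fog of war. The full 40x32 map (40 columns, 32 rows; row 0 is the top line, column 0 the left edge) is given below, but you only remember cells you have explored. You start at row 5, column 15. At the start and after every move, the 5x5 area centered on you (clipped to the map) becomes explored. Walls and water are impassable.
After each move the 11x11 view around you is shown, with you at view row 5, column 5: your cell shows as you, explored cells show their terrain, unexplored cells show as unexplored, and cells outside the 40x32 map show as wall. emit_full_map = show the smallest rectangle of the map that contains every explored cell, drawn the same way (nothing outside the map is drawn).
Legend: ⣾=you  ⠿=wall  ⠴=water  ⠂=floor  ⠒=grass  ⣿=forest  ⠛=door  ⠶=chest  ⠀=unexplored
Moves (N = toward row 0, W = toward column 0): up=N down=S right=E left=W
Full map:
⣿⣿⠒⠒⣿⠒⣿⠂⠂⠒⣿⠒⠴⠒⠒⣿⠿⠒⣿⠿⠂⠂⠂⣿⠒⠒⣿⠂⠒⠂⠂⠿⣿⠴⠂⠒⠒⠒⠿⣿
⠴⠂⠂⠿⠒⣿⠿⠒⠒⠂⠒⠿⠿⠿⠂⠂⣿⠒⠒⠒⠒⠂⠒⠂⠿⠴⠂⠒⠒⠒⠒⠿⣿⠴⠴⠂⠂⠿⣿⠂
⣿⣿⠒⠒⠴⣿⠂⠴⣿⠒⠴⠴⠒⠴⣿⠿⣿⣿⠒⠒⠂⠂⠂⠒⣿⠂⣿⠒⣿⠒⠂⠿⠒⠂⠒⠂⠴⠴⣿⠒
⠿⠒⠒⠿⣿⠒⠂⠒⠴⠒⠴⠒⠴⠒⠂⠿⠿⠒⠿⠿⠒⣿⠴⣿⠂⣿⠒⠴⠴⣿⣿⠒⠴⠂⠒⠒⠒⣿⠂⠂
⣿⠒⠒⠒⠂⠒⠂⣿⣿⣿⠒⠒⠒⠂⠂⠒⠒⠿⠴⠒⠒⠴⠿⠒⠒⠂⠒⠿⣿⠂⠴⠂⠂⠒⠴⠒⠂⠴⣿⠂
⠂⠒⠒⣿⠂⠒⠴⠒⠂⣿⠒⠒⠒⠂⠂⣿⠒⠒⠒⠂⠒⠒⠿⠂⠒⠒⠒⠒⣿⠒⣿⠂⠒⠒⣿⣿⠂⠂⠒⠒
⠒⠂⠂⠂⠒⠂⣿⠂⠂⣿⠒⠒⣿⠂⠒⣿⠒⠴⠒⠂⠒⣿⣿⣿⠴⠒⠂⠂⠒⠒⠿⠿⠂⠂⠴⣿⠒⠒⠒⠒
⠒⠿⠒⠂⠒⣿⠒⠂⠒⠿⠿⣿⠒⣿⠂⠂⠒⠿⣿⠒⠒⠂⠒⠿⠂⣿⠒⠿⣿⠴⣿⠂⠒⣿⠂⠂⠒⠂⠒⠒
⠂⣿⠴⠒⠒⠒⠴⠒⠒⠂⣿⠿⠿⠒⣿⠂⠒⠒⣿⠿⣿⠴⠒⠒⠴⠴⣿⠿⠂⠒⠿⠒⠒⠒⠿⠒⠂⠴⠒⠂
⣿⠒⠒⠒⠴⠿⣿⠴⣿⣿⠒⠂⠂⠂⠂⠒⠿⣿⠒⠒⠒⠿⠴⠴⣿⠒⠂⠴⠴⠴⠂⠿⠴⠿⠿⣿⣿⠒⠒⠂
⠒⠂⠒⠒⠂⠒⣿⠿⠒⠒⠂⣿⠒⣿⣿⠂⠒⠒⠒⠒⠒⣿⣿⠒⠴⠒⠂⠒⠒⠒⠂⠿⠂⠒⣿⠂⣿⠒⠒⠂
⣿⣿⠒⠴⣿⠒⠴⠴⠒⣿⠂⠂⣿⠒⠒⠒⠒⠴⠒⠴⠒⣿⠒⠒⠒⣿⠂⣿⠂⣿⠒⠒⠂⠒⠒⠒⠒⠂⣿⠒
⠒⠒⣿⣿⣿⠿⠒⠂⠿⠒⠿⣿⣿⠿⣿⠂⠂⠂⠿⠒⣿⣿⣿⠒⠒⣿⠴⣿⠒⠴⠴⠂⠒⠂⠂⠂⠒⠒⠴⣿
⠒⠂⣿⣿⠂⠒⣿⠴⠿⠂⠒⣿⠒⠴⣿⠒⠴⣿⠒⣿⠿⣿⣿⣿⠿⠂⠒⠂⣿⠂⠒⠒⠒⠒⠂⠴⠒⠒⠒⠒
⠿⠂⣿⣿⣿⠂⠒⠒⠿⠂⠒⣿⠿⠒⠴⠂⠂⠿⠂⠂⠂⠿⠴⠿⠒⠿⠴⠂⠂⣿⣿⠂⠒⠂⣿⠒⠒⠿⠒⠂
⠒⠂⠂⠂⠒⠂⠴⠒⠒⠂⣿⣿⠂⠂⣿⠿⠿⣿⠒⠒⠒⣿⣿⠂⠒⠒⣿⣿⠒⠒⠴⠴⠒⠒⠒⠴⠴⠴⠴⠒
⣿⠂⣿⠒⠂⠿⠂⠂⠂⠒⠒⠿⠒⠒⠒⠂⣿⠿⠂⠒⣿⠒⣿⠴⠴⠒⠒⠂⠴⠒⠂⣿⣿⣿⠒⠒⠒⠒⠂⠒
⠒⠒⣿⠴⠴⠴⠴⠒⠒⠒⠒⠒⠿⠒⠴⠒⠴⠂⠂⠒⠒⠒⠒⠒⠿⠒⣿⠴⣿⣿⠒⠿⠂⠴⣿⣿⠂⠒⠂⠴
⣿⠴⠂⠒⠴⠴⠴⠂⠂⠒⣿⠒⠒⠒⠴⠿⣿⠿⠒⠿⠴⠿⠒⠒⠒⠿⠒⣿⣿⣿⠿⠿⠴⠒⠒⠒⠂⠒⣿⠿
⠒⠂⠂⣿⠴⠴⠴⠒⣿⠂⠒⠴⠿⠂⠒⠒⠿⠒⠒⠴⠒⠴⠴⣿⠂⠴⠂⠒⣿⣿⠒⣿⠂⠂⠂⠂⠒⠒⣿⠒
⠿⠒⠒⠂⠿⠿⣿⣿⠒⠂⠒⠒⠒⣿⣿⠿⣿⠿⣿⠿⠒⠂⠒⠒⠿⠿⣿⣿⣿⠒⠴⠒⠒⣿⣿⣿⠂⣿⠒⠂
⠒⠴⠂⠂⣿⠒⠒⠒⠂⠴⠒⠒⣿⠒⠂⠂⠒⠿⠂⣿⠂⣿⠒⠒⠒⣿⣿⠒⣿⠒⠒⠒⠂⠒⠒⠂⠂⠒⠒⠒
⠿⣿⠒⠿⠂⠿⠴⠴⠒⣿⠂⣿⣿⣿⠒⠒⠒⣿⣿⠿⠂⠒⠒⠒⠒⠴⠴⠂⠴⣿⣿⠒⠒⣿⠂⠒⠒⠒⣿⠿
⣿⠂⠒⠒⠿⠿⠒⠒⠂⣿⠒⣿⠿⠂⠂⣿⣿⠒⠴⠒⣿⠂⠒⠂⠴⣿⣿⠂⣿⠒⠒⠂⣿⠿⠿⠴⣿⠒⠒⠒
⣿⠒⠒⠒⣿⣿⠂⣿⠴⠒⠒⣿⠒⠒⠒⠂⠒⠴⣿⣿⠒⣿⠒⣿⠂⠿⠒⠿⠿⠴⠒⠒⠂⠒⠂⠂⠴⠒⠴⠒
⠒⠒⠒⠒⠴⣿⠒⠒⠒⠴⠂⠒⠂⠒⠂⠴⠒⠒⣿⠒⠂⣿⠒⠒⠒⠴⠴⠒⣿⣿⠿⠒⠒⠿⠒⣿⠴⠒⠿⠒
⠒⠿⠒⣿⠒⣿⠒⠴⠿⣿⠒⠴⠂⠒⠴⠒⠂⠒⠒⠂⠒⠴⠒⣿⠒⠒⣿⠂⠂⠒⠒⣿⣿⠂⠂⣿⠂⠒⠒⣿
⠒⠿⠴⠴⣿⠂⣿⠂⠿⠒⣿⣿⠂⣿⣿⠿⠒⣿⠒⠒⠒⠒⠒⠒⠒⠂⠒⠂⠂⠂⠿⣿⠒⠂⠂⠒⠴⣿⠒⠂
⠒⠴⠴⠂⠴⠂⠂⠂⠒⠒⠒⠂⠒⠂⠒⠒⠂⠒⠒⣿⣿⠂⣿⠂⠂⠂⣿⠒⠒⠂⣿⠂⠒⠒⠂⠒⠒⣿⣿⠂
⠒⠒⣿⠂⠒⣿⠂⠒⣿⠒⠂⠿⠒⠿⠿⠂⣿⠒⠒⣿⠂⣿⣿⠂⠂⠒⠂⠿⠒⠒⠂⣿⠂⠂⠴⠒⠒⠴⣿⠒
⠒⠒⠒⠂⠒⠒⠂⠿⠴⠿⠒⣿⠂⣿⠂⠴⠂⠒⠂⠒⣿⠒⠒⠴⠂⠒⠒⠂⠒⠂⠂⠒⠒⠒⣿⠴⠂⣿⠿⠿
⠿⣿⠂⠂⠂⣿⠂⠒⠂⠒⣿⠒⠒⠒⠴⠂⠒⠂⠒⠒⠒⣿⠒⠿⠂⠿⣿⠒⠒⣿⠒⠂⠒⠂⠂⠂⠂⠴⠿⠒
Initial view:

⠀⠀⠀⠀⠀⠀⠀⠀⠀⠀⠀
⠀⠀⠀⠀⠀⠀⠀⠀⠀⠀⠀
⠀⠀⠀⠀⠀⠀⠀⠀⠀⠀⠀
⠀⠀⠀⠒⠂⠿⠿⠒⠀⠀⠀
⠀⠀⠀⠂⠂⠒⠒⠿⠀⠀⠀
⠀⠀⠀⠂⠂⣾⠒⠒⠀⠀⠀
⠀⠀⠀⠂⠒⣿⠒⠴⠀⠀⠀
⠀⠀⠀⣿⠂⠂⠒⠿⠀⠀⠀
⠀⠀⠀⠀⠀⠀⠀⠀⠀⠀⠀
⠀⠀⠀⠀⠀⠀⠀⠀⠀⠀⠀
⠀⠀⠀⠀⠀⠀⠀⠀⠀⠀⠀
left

⠀⠀⠀⠀⠀⠀⠀⠀⠀⠀⠀
⠀⠀⠀⠀⠀⠀⠀⠀⠀⠀⠀
⠀⠀⠀⠀⠀⠀⠀⠀⠀⠀⠀
⠀⠀⠀⠴⠒⠂⠿⠿⠒⠀⠀
⠀⠀⠀⠒⠂⠂⠒⠒⠿⠀⠀
⠀⠀⠀⠒⠂⣾⣿⠒⠒⠀⠀
⠀⠀⠀⣿⠂⠒⣿⠒⠴⠀⠀
⠀⠀⠀⠒⣿⠂⠂⠒⠿⠀⠀
⠀⠀⠀⠀⠀⠀⠀⠀⠀⠀⠀
⠀⠀⠀⠀⠀⠀⠀⠀⠀⠀⠀
⠀⠀⠀⠀⠀⠀⠀⠀⠀⠀⠀

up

⠿⠿⠿⠿⠿⠿⠿⠿⠿⠿⠿
⠀⠀⠀⠀⠀⠀⠀⠀⠀⠀⠀
⠀⠀⠀⠀⠀⠀⠀⠀⠀⠀⠀
⠀⠀⠀⠒⠴⣿⠿⣿⠀⠀⠀
⠀⠀⠀⠴⠒⠂⠿⠿⠒⠀⠀
⠀⠀⠀⠒⠂⣾⠒⠒⠿⠀⠀
⠀⠀⠀⠒⠂⠂⣿⠒⠒⠀⠀
⠀⠀⠀⣿⠂⠒⣿⠒⠴⠀⠀
⠀⠀⠀⠒⣿⠂⠂⠒⠿⠀⠀
⠀⠀⠀⠀⠀⠀⠀⠀⠀⠀⠀
⠀⠀⠀⠀⠀⠀⠀⠀⠀⠀⠀

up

⠿⠿⠿⠿⠿⠿⠿⠿⠿⠿⠿
⠿⠿⠿⠿⠿⠿⠿⠿⠿⠿⠿
⠀⠀⠀⠀⠀⠀⠀⠀⠀⠀⠀
⠀⠀⠀⠿⠿⠂⠂⣿⠀⠀⠀
⠀⠀⠀⠒⠴⣿⠿⣿⠀⠀⠀
⠀⠀⠀⠴⠒⣾⠿⠿⠒⠀⠀
⠀⠀⠀⠒⠂⠂⠒⠒⠿⠀⠀
⠀⠀⠀⠒⠂⠂⣿⠒⠒⠀⠀
⠀⠀⠀⣿⠂⠒⣿⠒⠴⠀⠀
⠀⠀⠀⠒⣿⠂⠂⠒⠿⠀⠀
⠀⠀⠀⠀⠀⠀⠀⠀⠀⠀⠀

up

⠿⠿⠿⠿⠿⠿⠿⠿⠿⠿⠿
⠿⠿⠿⠿⠿⠿⠿⠿⠿⠿⠿
⠿⠿⠿⠿⠿⠿⠿⠿⠿⠿⠿
⠀⠀⠀⠴⠒⠒⣿⠿⠀⠀⠀
⠀⠀⠀⠿⠿⠂⠂⣿⠀⠀⠀
⠀⠀⠀⠒⠴⣾⠿⣿⠀⠀⠀
⠀⠀⠀⠴⠒⠂⠿⠿⠒⠀⠀
⠀⠀⠀⠒⠂⠂⠒⠒⠿⠀⠀
⠀⠀⠀⠒⠂⠂⣿⠒⠒⠀⠀
⠀⠀⠀⣿⠂⠒⣿⠒⠴⠀⠀
⠀⠀⠀⠒⣿⠂⠂⠒⠿⠀⠀

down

⠿⠿⠿⠿⠿⠿⠿⠿⠿⠿⠿
⠿⠿⠿⠿⠿⠿⠿⠿⠿⠿⠿
⠀⠀⠀⠴⠒⠒⣿⠿⠀⠀⠀
⠀⠀⠀⠿⠿⠂⠂⣿⠀⠀⠀
⠀⠀⠀⠒⠴⣿⠿⣿⠀⠀⠀
⠀⠀⠀⠴⠒⣾⠿⠿⠒⠀⠀
⠀⠀⠀⠒⠂⠂⠒⠒⠿⠀⠀
⠀⠀⠀⠒⠂⠂⣿⠒⠒⠀⠀
⠀⠀⠀⣿⠂⠒⣿⠒⠴⠀⠀
⠀⠀⠀⠒⣿⠂⠂⠒⠿⠀⠀
⠀⠀⠀⠀⠀⠀⠀⠀⠀⠀⠀

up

⠿⠿⠿⠿⠿⠿⠿⠿⠿⠿⠿
⠿⠿⠿⠿⠿⠿⠿⠿⠿⠿⠿
⠿⠿⠿⠿⠿⠿⠿⠿⠿⠿⠿
⠀⠀⠀⠴⠒⠒⣿⠿⠀⠀⠀
⠀⠀⠀⠿⠿⠂⠂⣿⠀⠀⠀
⠀⠀⠀⠒⠴⣾⠿⣿⠀⠀⠀
⠀⠀⠀⠴⠒⠂⠿⠿⠒⠀⠀
⠀⠀⠀⠒⠂⠂⠒⠒⠿⠀⠀
⠀⠀⠀⠒⠂⠂⣿⠒⠒⠀⠀
⠀⠀⠀⣿⠂⠒⣿⠒⠴⠀⠀
⠀⠀⠀⠒⣿⠂⠂⠒⠿⠀⠀

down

⠿⠿⠿⠿⠿⠿⠿⠿⠿⠿⠿
⠿⠿⠿⠿⠿⠿⠿⠿⠿⠿⠿
⠀⠀⠀⠴⠒⠒⣿⠿⠀⠀⠀
⠀⠀⠀⠿⠿⠂⠂⣿⠀⠀⠀
⠀⠀⠀⠒⠴⣿⠿⣿⠀⠀⠀
⠀⠀⠀⠴⠒⣾⠿⠿⠒⠀⠀
⠀⠀⠀⠒⠂⠂⠒⠒⠿⠀⠀
⠀⠀⠀⠒⠂⠂⣿⠒⠒⠀⠀
⠀⠀⠀⣿⠂⠒⣿⠒⠴⠀⠀
⠀⠀⠀⠒⣿⠂⠂⠒⠿⠀⠀
⠀⠀⠀⠀⠀⠀⠀⠀⠀⠀⠀

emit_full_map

⠴⠒⠒⣿⠿⠀
⠿⠿⠂⠂⣿⠀
⠒⠴⣿⠿⣿⠀
⠴⠒⣾⠿⠿⠒
⠒⠂⠂⠒⠒⠿
⠒⠂⠂⣿⠒⠒
⣿⠂⠒⣿⠒⠴
⠒⣿⠂⠂⠒⠿


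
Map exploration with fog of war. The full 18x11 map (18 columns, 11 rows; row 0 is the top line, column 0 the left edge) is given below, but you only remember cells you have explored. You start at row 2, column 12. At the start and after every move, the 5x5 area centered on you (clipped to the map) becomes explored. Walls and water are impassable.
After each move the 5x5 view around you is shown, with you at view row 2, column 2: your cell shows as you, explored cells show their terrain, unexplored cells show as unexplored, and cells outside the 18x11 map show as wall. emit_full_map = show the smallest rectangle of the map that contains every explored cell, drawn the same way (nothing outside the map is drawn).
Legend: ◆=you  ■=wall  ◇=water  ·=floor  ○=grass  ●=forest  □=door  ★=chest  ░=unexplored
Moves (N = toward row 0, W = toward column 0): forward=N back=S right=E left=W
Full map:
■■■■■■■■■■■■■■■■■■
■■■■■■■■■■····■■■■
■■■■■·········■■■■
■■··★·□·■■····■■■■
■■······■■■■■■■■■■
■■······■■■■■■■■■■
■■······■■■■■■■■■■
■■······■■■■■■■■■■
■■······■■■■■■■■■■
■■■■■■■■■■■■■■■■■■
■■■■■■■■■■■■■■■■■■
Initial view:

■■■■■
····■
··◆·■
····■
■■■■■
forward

■■■■■
■■■■■
··◆·■
····■
····■

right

■■■■■
■■■■■
··◆■■
···■■
···■■

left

■■■■■
■■■■■
··◆·■
····■
····■

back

■■■■■
····■
··◆·■
····■
■■■■■

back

····■
····■
··◆·■
■■■■■
■■■■■

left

■····
·····
■·◆··
■■■■■
■■■■■

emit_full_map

░■■■■■■
■····■■
·····■■
■·◆··■■
■■■■■■░
■■■■■■░

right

····■
····■
··◆·■
■■■■■
■■■■■

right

···■■
···■■
··◆■■
■■■■■
■■■■■

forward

■■■■■
···■■
··◆■■
···■■
■■■■■

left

■■■■■
····■
··◆·■
····■
■■■■■

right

■■■■■
···■■
··◆■■
···■■
■■■■■

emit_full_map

░■■■■■■
■····■■
····◆■■
■····■■
■■■■■■■
■■■■■■■


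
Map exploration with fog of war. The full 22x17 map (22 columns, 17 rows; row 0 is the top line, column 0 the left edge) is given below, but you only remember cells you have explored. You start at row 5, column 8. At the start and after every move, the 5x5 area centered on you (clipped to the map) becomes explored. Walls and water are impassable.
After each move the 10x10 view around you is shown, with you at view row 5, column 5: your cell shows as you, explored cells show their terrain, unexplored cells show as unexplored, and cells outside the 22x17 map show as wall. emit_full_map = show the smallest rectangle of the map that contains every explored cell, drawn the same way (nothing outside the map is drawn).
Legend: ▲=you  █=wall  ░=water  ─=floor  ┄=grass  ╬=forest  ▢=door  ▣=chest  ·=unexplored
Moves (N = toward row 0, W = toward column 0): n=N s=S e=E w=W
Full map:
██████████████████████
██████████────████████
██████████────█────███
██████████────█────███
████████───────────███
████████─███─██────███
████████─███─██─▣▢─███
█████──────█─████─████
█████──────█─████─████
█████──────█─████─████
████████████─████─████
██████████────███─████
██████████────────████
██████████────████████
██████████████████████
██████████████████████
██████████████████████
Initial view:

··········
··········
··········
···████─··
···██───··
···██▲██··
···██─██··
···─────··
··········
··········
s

··········
··········
···████─··
···██───··
···██─██··
···██▲██··
···─────··
···─────··
··········
··········

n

··········
··········
··········
···████─··
···██───··
···██▲██··
···██─██··
···─────··
···─────··
··········

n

██████████
··········
··········
···████─··
···████─··
···██▲──··
···██─██··
···██─██··
···─────··
···─────··

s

··········
··········
···████─··
···████─··
···██───··
···██▲██··
···██─██··
···─────··
···─────··
··········

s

··········
···████─··
···████─··
···██───··
···██─██··
···██▲██··
···─────··
···─────··
··········
··········

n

··········
··········
···████─··
···████─··
···██───··
···██▲██··
···██─██··
···─────··
···─────··
··········

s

··········
···████─··
···████─··
···██───··
···██─██··
···██▲██··
···─────··
···─────··
··········
··········


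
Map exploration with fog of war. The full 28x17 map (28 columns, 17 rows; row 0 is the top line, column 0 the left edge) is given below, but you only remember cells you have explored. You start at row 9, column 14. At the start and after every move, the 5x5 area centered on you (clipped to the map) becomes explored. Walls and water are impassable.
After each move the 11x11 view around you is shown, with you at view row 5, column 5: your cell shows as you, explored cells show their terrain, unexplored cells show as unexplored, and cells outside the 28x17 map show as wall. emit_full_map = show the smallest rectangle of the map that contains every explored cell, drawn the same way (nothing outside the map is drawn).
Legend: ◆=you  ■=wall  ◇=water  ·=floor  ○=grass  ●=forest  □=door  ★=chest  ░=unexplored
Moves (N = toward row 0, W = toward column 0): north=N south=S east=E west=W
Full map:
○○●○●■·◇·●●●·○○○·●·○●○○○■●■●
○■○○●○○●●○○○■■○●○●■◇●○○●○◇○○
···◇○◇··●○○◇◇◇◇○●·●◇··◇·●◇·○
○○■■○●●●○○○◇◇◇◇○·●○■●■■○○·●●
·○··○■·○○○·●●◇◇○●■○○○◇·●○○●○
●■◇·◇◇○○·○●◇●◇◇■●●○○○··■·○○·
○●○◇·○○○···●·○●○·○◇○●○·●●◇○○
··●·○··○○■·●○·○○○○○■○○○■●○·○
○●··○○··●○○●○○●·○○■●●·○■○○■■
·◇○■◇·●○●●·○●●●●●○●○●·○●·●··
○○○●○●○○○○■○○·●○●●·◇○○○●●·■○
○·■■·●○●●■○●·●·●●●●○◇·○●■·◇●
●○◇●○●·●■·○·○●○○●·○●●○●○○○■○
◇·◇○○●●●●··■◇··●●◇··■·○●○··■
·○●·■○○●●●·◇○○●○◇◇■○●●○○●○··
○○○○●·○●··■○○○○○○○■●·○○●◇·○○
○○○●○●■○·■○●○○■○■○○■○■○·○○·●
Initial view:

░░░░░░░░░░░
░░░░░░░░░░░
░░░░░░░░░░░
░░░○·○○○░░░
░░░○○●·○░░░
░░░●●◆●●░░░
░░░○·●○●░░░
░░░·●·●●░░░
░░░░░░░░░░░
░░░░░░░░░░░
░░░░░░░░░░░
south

░░░░░░░░░░░
░░░░░░░░░░░
░░░○·○○○░░░
░░░○○●·○░░░
░░░●●●●●░░░
░░░○·◆○●░░░
░░░·●·●●░░░
░░░○●○○●░░░
░░░░░░░░░░░
░░░░░░░░░░░
░░░░░░░░░░░

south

░░░░░░░░░░░
░░░○·○○○░░░
░░░○○●·○░░░
░░░●●●●●░░░
░░░○·●○●░░░
░░░·●◆●●░░░
░░░○●○○●░░░
░░░◇··●●░░░
░░░░░░░░░░░
░░░░░░░░░░░
░░░░░░░░░░░

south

░░░○·○○○░░░
░░░○○●·○░░░
░░░●●●●●░░░
░░░○·●○●░░░
░░░·●·●●░░░
░░░○●◆○●░░░
░░░◇··●●░░░
░░░○○●○◇░░░
░░░░░░░░░░░
░░░░░░░░░░░
■■■■■■■■■■■

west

░░░░○·○○○░░
░░░░○○●·○░░
░░░░●●●●●░░
░░░○○·●○●░░
░░░●·●·●●░░
░░░·○◆○○●░░
░░░■◇··●●░░
░░░◇○○●○◇░░
░░░░░░░░░░░
░░░░░░░░░░░
■■■■■■■■■■■

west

░░░░░○·○○○░
░░░░░○○●·○░
░░░░░●●●●●░
░░░■○○·●○●░
░░░○●·●·●●░
░░░○·◆●○○●░
░░░·■◇··●●░
░░░·◇○○●○◇░
░░░░░░░░░░░
░░░░░░░░░░░
■■■■■■■■■■■

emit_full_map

░░○·○○○
░░○○●·○
░░●●●●●
■○○·●○●
○●·●·●●
○·◆●○○●
·■◇··●●
·◇○○●○◇

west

░░░░░░○·○○○
░░░░░░○○●·○
░░░░░░●●●●●
░░░○■○○·●○●
░░░■○●·●·●●
░░░·○◆○●○○●
░░░··■◇··●●
░░░●·◇○○●○◇
░░░░░░░░░░░
░░░░░░░░░░░
■■■■■■■■■■■

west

░░░░░░░○·○○
░░░░░░░○○●·
░░░░░░░●●●●
░░░○○■○○·●○
░░░●■○●·●·●
░░░■·◆·○●○○
░░░●··■◇··●
░░░●●·◇○○●○
░░░░░░░░░░░
░░░░░░░░░░░
■■■■■■■■■■■

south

░░░░░░░○○●·
░░░░░░░●●●●
░░░○○■○○·●○
░░░●■○●·●·●
░░░■·○·○●○○
░░░●·◆■◇··●
░░░●●·◇○○●○
░░░··■○○░░░
░░░░░░░░░░░
■■■■■■■■■■■
■■■■■■■■■■■

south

░░░░░░░●●●●
░░░○○■○○·●○
░░░●■○●·●·●
░░░■·○·○●○○
░░░●··■◇··●
░░░●●◆◇○○●○
░░░··■○○░░░
░░░·■○●○░░░
■■■■■■■■■■■
■■■■■■■■■■■
■■■■■■■■■■■

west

░░░░░░░░●●●
░░░░○○■○○·●
░░░░●■○●·●·
░░░●■·○·○●○
░░░●●··■◇··
░░░●●◆·◇○○●
░░░●··■○○░░
░░░○·■○●○░░
■■■■■■■■■■■
■■■■■■■■■■■
■■■■■■■■■■■

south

░░░░○○■○○·●
░░░░●■○●·●·
░░░●■·○·○●○
░░░●●··■◇··
░░░●●●·◇○○●
░░░●·◆■○○░░
░░░○·■○●○░░
■■■■■■■■■■■
■■■■■■■■■■■
■■■■■■■■■■■
■■■■■■■■■■■

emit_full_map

░░░░░○·○○○
░░░░░○○●·○
░░░░░●●●●●
░○○■○○·●○●
░●■○●·●·●●
●■·○·○●○○●
●●··■◇··●●
●●●·◇○○●○◇
●·◆■○○░░░░
○·■○●○░░░░

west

░░░░░○○■○○·
░░░░░●■○●·●
░░░░●■·○·○●
░░░●●●··■◇·
░░░○●●●·◇○○
░░░○●◆·■○○░
░░░■○·■○●○░
■■■■■■■■■■■
■■■■■■■■■■■
■■■■■■■■■■■
■■■■■■■■■■■

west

░░░░░░○○■○○
░░░░░░●■○●·
░░░░░●■·○·○
░░░●●●●··■◇
░░░○○●●●·◇○
░░░·○◆··■○○
░░░●■○·■○●○
■■■■■■■■■■■
■■■■■■■■■■■
■■■■■■■■■■■
■■■■■■■■■■■

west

░░░░░░░○○■○
░░░░░░░●■○●
░░░░░░●■·○·
░░░○●●●●··■
░░░■○○●●●·◇
░░░●·◆●··■○
░░░○●■○·■○●
■■■■■■■■■■■
■■■■■■■■■■■
■■■■■■■■■■■
■■■■■■■■■■■

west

░░░░░░░░○○■
░░░░░░░░●■○
░░░░░░░●■·○
░░░○○●●●●··
░░░·■○○●●●·
░░░○●◆○●··■
░░░●○●■○·■○
■■■■■■■■■■■
■■■■■■■■■■■
■■■■■■■■■■■
■■■■■■■■■■■

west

■░░░░░░░░○○
■░░░░░░░░●■
■░░░░░░░●■·
■░░◇○○●●●●·
■░░●·■○○●●●
■░░○○◆·○●··
■░░○●○●■○·■
■■■■■■■■■■■
■■■■■■■■■■■
■■■■■■■■■■■
■■■■■■■■■■■

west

■■░░░░░░░░○
■■░░░░░░░░●
■■░░░░░░░●■
■■░·◇○○●●●●
■■░○●·■○○●●
■■░○○◆●·○●·
■■░○○●○●■○·
■■■■■■■■■■■
■■■■■■■■■■■
■■■■■■■■■■■
■■■■■■■■■■■

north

■■░░░░░░░░░
■■░░░░░░░░○
■■░░░░░░░░●
■■░○◇●○●░●■
■■░·◇○○●●●●
■■░○●◆■○○●●
■■░○○○●·○●·
■■░○○●○●■○·
■■■■■■■■■■■
■■■■■■■■■■■
■■■■■■■■■■■

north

■■░░░░░░░░░
■■░░░░░░░░░
■■░░░░░░░░○
■■░·■■·●░░●
■■░○◇●○●░●■
■■░·◇◆○●●●●
■■░○●·■○○●●
■■░○○○●·○●·
■■░○○●○●■○·
■■■■■■■■■■■
■■■■■■■■■■■

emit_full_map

░░░░░░░░░░░○·○○○
░░░░░░░░░░░○○●·○
░░░░░░░░░░░●●●●●
░░░░░░░○○■○○·●○●
·■■·●░░●■○●·●·●●
○◇●○●░●■·○·○●○○●
·◇◆○●●●●··■◇··●●
○●·■○○●●●·◇○○●○◇
○○○●·○●··■○○░░░░
○○●○●■○·■○●○░░░░

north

■■░░░░░░░░░
■■░░░░░░░░░
■■░░░░░░░░░
■■░○○●○●░░○
■■░·■■·●░░●
■■░○◇◆○●░●■
■■░·◇○○●●●●
■■░○●·■○○●●
■■░○○○●·○●·
■■░○○●○●■○·
■■■■■■■■■■■

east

■░░░░░░░░░░
■░░░░░░░░░░
■░░░░░░░░░░
■░○○●○●○░○○
■░·■■·●○░●■
■░○◇●◆●·●■·
■░·◇○○●●●●·
■░○●·■○○●●●
■░○○○●·○●··
■░○○●○●■○·■
■■■■■■■■■■■

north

■░░░░░░░░░░
■░░░░░░░░░░
■░░░░░░░░░░
■░░○■◇·●░░░
■░○○●○●○░○○
■░·■■◆●○░●■
■░○◇●○●·●■·
■░·◇○○●●●●·
■░○●·■○○●●●
■░○○○●·○●··
■░○○●○●■○·■

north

■░░░░░░░░░░
■░░░░░░░░░░
■░░░░░░░░░░
■░░··○○·░░░
■░░○■◇·●░░░
■░○○●◆●○░○○
■░·■■·●○░●■
■░○◇●○●·●■·
■░·◇○○●●●●·
■░○●·■○○●●●
■░○○○●·○●··

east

░░░░░░░░░░░
░░░░░░░░░░░
░░░░░░░░░░░
░░··○○··░░░
░░○■◇·●○░░░
░○○●○◆○○○○■
░·■■·●○●●■○
░○◇●○●·●■·○
░·◇○○●●●●··
░○●·■○○●●●·
░○○○●·○●··■

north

░░░░░░░░░░░
░░░░░░░░░░░
░░░░░░░░░░░
░░░·○··○░░░
░░··○○··░░░
░░○■◇◆●○░░░
░○○●○●○○○○■
░·■■·●○●●■○
░○◇●○●·●■·○
░·◇○○●●●●··
░○●·■○○●●●·

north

░░░░░░░░░░░
░░░░░░░░░░░
░░░░░░░░░░░
░░░◇·○○○░░░
░░░·○··○░░░
░░··○◆··░░░
░░○■◇·●○░░░
░○○●○●○○○○■
░·■■·●○●●■○
░○◇●○●·●■·○
░·◇○○●●●●··

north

░░░░░░░░░░░
░░░░░░░░░░░
░░░░░░░░░░░
░░░·◇◇○○░░░
░░░◇·○○○░░░
░░░·○◆·○░░░
░░··○○··░░░
░░○■◇·●○░░░
░○○●○●○○○○■
░·■■·●○●●■○
░○◇●○●·●■·○

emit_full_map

░░·◇◇○○░░░░░░░░░
░░◇·○○○░░░░░░░░░
░░·○◆·○░░░░○·○○○
░··○○··░░░░○○●·○
░○■◇·●○░░░░●●●●●
○○●○●○○○○■○○·●○●
·■■·●○●●■○●·●·●●
○◇●○●·●■·○·○●○○●
·◇○○●●●●··■◇··●●
○●·■○○●●●·◇○○●○◇
○○○●·○●··■○○░░░░
○○●○●■○·■○●○░░░░

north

░░░░░░░░░░░
░░░░░░░░░░░
░░░░░░░░░░░
░░░·○■·○░░░
░░░·◇◇○○░░░
░░░◇·◆○○░░░
░░░·○··○░░░
░░··○○··░░░
░░○■◇·●○░░░
░○○●○●○○○○■
░·■■·●○●●■○

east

░░░░░░░░░░░
░░░░░░░░░░░
░░░░░░░░░░░
░░·○■·○○░░░
░░·◇◇○○·░░░
░░◇·○◆○·░░░
░░·○··○○░░░
░··○○··●░░░
░○■◇·●○░░░░
○○●○●○○○○■○
·■■·●○●●■○●

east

░░░░░░░░░░░
░░░░░░░░░░░
░░░░░░░░░░░
░·○■·○○○░░░
░·◇◇○○·○░░░
░◇·○○◆··░░░
░·○··○○■░░○
··○○··●○░░○
○■◇·●○░░░░●
○●○●○○○○■○○
■■·●○●●■○●·

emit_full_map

░░·○■·○○○░░░░░░░
░░·◇◇○○·○░░░░░░░
░░◇·○○◆··░░░░░░░
░░·○··○○■░░○·○○○
░··○○··●○░░○○●·○
░○■◇·●○░░░░●●●●●
○○●○●○○○○■○○·●○●
·■■·●○●●■○●·●·●●
○◇●○●·●■·○·○●○○●
·◇○○●●●●··■◇··●●
○●·■○○●●●·◇○○●○◇
○○○●·○●··■○○░░░░
○○●○●■○·■○●○░░░░
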